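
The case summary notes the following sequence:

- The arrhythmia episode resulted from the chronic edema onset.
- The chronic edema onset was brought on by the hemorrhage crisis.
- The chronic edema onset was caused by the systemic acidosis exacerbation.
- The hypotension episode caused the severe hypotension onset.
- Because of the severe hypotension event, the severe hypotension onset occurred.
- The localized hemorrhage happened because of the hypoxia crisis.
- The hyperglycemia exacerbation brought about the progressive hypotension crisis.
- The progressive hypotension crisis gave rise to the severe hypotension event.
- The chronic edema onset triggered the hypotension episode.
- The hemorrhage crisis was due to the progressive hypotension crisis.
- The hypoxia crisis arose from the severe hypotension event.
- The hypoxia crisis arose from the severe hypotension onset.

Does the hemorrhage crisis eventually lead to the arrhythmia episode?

Yes

There is a causal chain: the hemorrhage crisis → the chronic edema onset → the arrhythmia episode.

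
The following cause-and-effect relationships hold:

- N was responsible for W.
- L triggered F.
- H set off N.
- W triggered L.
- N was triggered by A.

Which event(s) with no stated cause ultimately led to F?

A, H

Tracing upstream from F: F ← L ← W ← N ← A.
A separate upstream branch: F ← L ← W ← N ← H.
Each of those chain origins has no stated cause.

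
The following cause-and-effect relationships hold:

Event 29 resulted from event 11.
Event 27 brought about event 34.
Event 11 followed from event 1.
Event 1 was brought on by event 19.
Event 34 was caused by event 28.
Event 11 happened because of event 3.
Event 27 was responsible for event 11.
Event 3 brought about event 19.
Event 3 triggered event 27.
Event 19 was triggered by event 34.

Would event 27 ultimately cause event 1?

Yes

There is a causal chain: event 27 → event 34 → event 19 → event 1.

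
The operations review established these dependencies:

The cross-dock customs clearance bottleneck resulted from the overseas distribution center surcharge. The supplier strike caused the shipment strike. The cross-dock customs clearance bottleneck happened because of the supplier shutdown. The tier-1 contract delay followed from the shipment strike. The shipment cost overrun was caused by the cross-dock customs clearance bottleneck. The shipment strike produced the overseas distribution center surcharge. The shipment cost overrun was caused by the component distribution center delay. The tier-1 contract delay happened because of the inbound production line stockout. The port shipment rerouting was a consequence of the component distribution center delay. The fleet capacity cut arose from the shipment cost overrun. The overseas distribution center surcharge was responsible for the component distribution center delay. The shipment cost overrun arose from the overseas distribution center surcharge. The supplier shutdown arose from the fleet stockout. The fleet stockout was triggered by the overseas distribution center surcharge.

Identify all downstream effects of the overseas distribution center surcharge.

the component distribution center delay, the cross-dock customs clearance bottleneck, the fleet capacity cut, the fleet stockout, the port shipment rerouting, the shipment cost overrun, the supplier shutdown

Direct effects: the fleet stockout, the component distribution center delay, the cross-dock customs clearance bottleneck, the shipment cost overrun.
2 steps out: the supplier shutdown, the port shipment rerouting, the fleet capacity cut.
Not reachable from it: the supplier strike, the shipment strike, the tier-1 contract delay, the inbound production line stockout.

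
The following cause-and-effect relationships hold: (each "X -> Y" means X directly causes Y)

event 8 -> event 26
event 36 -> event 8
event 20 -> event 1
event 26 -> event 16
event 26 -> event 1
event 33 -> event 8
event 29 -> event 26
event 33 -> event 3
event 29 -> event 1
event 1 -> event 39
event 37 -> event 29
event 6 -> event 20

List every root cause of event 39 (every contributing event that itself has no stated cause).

event 33, event 36, event 37, event 6

Tracing upstream from event 39: event 39 ← event 1 ← event 26 ← event 8 ← event 33.
A separate upstream branch: event 39 ← event 1 ← event 29 ← event 37.
A separate upstream branch: event 39 ← event 1 ← event 26 ← event 8 ← event 36.
A separate upstream branch: event 39 ← event 1 ← event 20 ← event 6.
Each of those chain origins has no stated cause.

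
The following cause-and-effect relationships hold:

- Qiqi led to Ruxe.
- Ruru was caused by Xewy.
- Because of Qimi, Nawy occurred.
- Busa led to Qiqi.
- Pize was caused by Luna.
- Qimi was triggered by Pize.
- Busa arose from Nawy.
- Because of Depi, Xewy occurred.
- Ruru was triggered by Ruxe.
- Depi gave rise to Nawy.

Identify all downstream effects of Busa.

Direct effects: Qiqi.
2 steps out: Ruxe.
3 steps out: Ruru.
Not reachable from it: Depi, Luna, Xewy, Pize, Qimi, Nawy.

Qiqi, Ruru, Ruxe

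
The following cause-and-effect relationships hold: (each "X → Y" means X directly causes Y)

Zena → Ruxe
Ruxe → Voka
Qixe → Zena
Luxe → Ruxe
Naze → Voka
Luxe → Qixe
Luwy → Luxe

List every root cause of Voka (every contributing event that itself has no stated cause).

Tracing upstream from Voka: Voka ← Ruxe ← Luxe ← Luwy.
A separate upstream branch: Voka ← Naze.
Each of those chain origins has no stated cause.

Luwy, Naze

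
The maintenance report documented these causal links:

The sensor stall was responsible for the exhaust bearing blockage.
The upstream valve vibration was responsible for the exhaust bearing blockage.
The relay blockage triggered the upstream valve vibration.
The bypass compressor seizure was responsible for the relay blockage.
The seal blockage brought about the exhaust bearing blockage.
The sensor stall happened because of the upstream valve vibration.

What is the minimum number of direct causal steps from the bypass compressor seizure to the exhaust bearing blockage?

3

Shortest chain: the bypass compressor seizure → the relay blockage → the upstream valve vibration → the exhaust bearing blockage.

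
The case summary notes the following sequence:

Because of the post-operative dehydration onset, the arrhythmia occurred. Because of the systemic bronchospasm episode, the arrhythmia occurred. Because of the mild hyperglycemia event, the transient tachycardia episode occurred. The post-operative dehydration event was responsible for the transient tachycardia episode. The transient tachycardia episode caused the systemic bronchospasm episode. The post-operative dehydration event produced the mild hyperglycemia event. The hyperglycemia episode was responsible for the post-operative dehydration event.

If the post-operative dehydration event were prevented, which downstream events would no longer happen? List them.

Downstream of the post-operative dehydration event: the mild hyperglycemia event, the transient tachycardia episode, the systemic bronchospasm episode, the arrhythmia.
Of those, still caused via another path: the arrhythmia.
The remainder have no surviving cause.

the mild hyperglycemia event, the systemic bronchospasm episode, the transient tachycardia episode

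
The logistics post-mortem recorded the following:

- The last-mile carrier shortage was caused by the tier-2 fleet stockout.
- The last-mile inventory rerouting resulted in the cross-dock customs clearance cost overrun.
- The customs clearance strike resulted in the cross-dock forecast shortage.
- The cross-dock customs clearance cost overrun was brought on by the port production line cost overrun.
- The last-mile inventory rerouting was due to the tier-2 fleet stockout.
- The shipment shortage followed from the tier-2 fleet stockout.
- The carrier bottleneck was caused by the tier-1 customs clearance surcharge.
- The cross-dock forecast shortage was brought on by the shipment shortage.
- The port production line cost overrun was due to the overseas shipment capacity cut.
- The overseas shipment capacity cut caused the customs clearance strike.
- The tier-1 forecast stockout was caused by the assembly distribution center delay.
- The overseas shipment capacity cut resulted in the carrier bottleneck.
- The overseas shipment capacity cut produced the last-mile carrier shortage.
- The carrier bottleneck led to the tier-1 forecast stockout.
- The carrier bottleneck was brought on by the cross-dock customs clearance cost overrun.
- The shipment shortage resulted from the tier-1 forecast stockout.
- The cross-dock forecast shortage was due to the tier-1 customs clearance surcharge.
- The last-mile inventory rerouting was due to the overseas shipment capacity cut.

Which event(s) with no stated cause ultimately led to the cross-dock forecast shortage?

the assembly distribution center delay, the overseas shipment capacity cut, the tier-1 customs clearance surcharge, the tier-2 fleet stockout

Tracing upstream from the cross-dock forecast shortage: the cross-dock forecast shortage ← the customs clearance strike ← the overseas shipment capacity cut.
A separate upstream branch: the cross-dock forecast shortage ← the shipment shortage ← the tier-2 fleet stockout.
A separate upstream branch: the cross-dock forecast shortage ← the shipment shortage ← the tier-1 forecast stockout ← the assembly distribution center delay.
A separate upstream branch: the cross-dock forecast shortage ← the tier-1 customs clearance surcharge.
Each of those chain origins has no stated cause.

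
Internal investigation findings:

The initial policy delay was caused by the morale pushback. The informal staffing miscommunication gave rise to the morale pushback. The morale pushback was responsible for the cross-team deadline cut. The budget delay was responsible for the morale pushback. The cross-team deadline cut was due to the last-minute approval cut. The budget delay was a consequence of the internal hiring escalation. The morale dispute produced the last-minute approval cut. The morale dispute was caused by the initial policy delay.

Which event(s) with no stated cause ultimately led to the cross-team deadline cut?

Tracing upstream from the cross-team deadline cut: the cross-team deadline cut ← the morale pushback ← the budget delay ← the internal hiring escalation.
A separate upstream branch: the cross-team deadline cut ← the morale pushback ← the informal staffing miscommunication.
Each of those chain origins has no stated cause.

the informal staffing miscommunication, the internal hiring escalation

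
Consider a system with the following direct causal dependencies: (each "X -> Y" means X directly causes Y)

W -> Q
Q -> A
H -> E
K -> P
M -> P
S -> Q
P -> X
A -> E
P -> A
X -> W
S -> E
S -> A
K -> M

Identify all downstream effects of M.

Direct effects: P.
2 steps out: X, A.
3 steps out: W, E.
4 steps out: Q.
Not reachable from it: S, K, H.

A, E, P, Q, W, X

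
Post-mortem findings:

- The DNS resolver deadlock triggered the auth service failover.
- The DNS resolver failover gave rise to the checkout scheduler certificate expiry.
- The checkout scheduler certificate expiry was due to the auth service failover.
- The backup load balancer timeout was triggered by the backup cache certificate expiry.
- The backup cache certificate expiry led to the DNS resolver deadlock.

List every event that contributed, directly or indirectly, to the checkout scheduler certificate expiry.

the DNS resolver deadlock, the DNS resolver failover, the auth service failover, the backup cache certificate expiry

Immediate causes of the checkout scheduler certificate expiry: the auth service failover, the DNS resolver failover.
Further upstream: the backup cache certificate expiry, the DNS resolver deadlock.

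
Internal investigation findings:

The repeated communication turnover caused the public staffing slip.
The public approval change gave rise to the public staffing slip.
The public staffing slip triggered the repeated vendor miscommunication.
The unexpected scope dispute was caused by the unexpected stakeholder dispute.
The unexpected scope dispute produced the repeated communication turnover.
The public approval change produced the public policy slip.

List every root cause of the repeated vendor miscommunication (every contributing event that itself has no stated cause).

the public approval change, the unexpected stakeholder dispute

Tracing upstream from the repeated vendor miscommunication: the repeated vendor miscommunication ← the public staffing slip ← the public approval change.
A separate upstream branch: the repeated vendor miscommunication ← the public staffing slip ← the repeated communication turnover ← the unexpected scope dispute ← the unexpected stakeholder dispute.
Each of those chain origins has no stated cause.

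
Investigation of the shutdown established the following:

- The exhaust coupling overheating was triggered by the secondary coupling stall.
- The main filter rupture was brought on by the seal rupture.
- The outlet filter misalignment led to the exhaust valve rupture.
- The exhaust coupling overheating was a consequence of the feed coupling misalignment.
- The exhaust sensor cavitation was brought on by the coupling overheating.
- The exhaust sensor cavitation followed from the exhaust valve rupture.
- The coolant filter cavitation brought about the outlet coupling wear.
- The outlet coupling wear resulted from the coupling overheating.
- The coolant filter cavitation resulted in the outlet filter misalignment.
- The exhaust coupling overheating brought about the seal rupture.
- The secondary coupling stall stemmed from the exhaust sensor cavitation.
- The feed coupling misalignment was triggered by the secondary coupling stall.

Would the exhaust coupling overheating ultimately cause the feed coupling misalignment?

The exhaust coupling overheating leads to the seal rupture, the main filter rupture; the feed coupling misalignment is not among them.

No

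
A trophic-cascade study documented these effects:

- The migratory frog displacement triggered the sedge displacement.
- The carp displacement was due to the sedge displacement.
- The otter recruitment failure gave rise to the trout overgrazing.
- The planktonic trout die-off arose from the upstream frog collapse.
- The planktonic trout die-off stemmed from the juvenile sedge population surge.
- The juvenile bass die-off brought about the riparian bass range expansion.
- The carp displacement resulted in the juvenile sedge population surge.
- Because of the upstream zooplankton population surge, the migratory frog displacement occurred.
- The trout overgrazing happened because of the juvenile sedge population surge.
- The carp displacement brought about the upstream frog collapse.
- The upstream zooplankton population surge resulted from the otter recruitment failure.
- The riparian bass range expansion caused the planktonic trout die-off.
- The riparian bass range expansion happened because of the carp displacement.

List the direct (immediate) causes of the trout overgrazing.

the juvenile sedge population surge, the otter recruitment failure

Upstream contributors include the upstream zooplankton population surge, the migratory frog displacement, the sedge displacement, the carp displacement, but only the juvenile sedge population surge, the otter recruitment failure feed directly into the trout overgrazing.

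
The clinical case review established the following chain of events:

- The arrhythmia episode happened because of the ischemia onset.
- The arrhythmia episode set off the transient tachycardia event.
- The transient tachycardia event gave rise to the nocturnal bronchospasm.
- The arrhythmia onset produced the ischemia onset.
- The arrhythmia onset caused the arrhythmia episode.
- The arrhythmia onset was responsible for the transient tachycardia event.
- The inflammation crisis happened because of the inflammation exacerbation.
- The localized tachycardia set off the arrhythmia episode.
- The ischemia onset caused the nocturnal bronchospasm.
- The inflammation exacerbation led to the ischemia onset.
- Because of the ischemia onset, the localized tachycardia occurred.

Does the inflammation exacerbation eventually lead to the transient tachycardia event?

Yes

There is a causal chain: the inflammation exacerbation → the ischemia onset → the arrhythmia episode → the transient tachycardia event.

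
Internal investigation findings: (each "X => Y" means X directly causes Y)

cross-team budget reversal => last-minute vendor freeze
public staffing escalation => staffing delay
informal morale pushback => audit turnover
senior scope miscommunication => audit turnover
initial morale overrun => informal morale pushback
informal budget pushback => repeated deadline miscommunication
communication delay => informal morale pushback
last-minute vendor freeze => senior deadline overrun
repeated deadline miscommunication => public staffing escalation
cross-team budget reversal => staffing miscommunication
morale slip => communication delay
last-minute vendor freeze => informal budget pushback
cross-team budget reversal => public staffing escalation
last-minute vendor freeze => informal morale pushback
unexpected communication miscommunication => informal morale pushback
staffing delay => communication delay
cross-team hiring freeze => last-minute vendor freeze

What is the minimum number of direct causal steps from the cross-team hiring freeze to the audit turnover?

3

Shortest chain: the cross-team hiring freeze → the last-minute vendor freeze → the informal morale pushback → the audit turnover.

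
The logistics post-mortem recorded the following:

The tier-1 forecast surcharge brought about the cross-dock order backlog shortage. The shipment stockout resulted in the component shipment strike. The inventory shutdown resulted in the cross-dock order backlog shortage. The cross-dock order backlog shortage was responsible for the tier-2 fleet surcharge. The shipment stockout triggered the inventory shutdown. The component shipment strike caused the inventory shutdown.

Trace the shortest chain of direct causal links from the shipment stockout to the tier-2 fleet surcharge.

the shipment stockout → the inventory shutdown → the cross-dock order backlog shortage → the tier-2 fleet surcharge

the shipment stockout → the inventory shutdown
the inventory shutdown → the cross-dock order backlog shortage
the cross-dock order backlog shortage → the tier-2 fleet surcharge
Length: 3 steps.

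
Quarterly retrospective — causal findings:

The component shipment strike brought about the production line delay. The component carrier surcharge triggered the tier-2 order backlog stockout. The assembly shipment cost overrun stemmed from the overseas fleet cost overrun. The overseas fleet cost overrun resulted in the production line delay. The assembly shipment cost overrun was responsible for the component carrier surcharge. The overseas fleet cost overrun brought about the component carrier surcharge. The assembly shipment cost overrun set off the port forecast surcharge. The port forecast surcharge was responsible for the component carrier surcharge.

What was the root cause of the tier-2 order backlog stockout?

the overseas fleet cost overrun

Tracing upstream from the tier-2 order backlog stockout: the tier-2 order backlog stockout ← the component carrier surcharge ← the overseas fleet cost overrun.
The overseas fleet cost overrun has no stated cause, so it is the root.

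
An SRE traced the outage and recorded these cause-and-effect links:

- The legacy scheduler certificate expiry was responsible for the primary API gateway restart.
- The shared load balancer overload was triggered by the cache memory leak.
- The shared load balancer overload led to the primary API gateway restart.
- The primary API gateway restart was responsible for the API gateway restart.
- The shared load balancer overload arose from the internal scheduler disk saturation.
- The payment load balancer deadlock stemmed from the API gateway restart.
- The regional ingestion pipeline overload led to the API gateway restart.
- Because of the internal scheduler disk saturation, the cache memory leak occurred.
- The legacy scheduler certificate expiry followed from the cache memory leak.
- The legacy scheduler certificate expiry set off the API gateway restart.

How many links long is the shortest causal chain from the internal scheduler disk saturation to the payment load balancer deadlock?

Shortest chain: the internal scheduler disk saturation → the cache memory leak → the legacy scheduler certificate expiry → the API gateway restart → the payment load balancer deadlock.

4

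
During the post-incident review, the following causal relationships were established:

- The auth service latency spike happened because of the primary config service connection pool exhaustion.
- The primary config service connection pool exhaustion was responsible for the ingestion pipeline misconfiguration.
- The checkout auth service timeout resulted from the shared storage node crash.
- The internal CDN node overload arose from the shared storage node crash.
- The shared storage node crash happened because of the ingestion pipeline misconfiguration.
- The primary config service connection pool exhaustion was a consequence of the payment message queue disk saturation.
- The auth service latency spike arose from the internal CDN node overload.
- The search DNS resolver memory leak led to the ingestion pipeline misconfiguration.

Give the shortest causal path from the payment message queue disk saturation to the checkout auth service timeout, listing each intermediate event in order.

the payment message queue disk saturation → the primary config service connection pool exhaustion
the primary config service connection pool exhaustion → the ingestion pipeline misconfiguration
the ingestion pipeline misconfiguration → the shared storage node crash
the shared storage node crash → the checkout auth service timeout
Length: 4 steps.

the payment message queue disk saturation → the primary config service connection pool exhaustion → the ingestion pipeline misconfiguration → the shared storage node crash → the checkout auth service timeout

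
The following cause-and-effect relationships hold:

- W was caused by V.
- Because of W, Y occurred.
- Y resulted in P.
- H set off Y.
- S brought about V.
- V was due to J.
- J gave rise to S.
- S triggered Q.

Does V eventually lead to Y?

There is a causal chain: V → W → Y.

Yes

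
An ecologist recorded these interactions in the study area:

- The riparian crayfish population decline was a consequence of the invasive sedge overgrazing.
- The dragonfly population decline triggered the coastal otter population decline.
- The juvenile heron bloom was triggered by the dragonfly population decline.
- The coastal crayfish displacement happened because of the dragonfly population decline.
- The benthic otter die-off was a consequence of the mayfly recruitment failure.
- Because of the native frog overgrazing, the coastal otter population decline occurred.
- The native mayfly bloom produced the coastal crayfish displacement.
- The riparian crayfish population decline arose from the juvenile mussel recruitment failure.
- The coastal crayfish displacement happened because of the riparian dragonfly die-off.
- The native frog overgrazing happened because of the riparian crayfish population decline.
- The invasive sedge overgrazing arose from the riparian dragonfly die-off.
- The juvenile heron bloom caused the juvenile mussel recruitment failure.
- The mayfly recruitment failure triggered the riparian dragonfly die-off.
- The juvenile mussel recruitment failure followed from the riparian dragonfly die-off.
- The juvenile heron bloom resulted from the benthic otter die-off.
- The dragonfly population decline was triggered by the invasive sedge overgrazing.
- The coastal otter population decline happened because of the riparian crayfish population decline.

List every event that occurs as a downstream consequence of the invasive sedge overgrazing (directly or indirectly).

Direct effects: the dragonfly population decline, the riparian crayfish population decline.
2 steps out: the juvenile heron bloom, the native frog overgrazing, the coastal otter population decline, the coastal crayfish displacement.
3 steps out: the juvenile mussel recruitment failure.
Not reachable from it: the mayfly recruitment failure, the benthic otter die-off, the riparian dragonfly die-off, the native mayfly bloom.

the coastal crayfish displacement, the coastal otter population decline, the dragonfly population decline, the juvenile heron bloom, the juvenile mussel recruitment failure, the native frog overgrazing, the riparian crayfish population decline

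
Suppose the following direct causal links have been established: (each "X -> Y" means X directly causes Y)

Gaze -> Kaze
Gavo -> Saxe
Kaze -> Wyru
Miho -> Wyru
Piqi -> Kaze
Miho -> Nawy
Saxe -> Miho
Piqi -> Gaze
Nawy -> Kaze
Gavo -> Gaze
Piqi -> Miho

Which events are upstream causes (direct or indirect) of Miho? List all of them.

Gavo, Piqi, Saxe

Immediate causes of Miho: Piqi, Saxe.
Further upstream: Gavo.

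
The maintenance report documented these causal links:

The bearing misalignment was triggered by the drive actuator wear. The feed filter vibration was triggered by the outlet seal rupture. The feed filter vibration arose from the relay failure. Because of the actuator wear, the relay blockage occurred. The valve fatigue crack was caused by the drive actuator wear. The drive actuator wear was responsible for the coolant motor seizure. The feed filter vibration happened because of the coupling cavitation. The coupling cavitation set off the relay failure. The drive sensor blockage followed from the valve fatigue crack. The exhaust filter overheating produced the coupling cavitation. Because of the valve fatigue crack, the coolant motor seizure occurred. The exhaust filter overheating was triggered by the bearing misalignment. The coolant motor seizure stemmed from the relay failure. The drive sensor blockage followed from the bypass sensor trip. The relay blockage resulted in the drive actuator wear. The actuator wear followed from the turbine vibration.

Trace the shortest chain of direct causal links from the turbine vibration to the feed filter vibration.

the turbine vibration → the actuator wear → the relay blockage → the drive actuator wear → the bearing misalignment → the exhaust filter overheating → the coupling cavitation → the feed filter vibration

the turbine vibration → the actuator wear
the actuator wear → the relay blockage
the relay blockage → the drive actuator wear
the drive actuator wear → the bearing misalignment
the bearing misalignment → the exhaust filter overheating
the exhaust filter overheating → the coupling cavitation
the coupling cavitation → the feed filter vibration
Length: 7 steps.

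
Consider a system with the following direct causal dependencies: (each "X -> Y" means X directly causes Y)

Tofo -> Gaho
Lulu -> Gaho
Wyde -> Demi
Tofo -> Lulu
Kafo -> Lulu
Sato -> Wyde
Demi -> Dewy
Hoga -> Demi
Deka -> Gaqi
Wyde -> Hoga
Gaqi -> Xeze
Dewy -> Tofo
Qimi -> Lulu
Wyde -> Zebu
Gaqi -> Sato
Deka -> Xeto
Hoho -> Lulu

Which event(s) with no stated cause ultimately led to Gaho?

Deka, Hoho, Kafo, Qimi

Tracing upstream from Gaho: Gaho ← Lulu ← Qimi.
A separate upstream branch: Gaho ← Tofo ← Dewy ← Demi ← Wyde ← Sato ← Gaqi ← Deka.
A separate upstream branch: Gaho ← Lulu ← Kafo.
A separate upstream branch: Gaho ← Lulu ← Hoho.
Each of those chain origins has no stated cause.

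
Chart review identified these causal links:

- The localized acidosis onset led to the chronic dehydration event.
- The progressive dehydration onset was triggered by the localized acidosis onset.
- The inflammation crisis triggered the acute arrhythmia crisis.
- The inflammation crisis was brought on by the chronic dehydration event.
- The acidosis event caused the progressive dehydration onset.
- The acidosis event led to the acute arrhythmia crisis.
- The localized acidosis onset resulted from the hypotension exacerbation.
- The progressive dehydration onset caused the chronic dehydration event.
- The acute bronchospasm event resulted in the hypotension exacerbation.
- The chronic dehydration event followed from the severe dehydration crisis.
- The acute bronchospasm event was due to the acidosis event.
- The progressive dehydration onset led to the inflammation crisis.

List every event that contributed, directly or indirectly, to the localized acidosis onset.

the acidosis event, the acute bronchospasm event, the hypotension exacerbation

Immediate cause of the localized acidosis onset: the hypotension exacerbation.
Further upstream: the acidosis event, the acute bronchospasm event.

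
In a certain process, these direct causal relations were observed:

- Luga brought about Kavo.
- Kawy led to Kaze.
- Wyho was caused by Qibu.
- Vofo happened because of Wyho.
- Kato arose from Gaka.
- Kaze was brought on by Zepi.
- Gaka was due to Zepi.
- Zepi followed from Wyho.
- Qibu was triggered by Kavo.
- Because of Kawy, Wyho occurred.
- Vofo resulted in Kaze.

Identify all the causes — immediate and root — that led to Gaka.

Immediate cause of Gaka: Zepi.
Further upstream: Kawy, Luga, Kavo, Qibu, Wyho.

Kavo, Kawy, Luga, Qibu, Wyho, Zepi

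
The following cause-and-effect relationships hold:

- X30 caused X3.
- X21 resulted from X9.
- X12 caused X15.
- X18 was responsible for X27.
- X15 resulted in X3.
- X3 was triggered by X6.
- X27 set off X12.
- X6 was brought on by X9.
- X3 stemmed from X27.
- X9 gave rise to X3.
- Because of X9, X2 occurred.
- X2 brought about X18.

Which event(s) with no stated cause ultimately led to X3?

Tracing upstream from X3: X3 ← X9.
A separate upstream branch: X3 ← X30.
Each of those chain origins has no stated cause.

X30, X9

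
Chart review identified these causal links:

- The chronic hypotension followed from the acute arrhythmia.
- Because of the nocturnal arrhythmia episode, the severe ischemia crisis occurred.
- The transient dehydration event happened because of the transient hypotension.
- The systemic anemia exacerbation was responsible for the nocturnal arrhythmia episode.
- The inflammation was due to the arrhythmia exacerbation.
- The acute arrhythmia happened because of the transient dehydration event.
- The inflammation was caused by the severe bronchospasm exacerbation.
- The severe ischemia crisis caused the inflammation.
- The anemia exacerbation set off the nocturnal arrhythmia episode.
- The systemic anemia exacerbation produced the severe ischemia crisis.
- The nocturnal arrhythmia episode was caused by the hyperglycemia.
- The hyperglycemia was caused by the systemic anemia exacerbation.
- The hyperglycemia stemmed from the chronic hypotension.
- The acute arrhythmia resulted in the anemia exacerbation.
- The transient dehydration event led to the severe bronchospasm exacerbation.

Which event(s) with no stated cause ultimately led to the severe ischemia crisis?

the systemic anemia exacerbation, the transient hypotension

Tracing upstream from the severe ischemia crisis: the severe ischemia crisis ← the nocturnal arrhythmia episode ← the anemia exacerbation ← the acute arrhythmia ← the transient dehydration event ← the transient hypotension.
A separate upstream branch: the severe ischemia crisis ← the systemic anemia exacerbation.
Each of those chain origins has no stated cause.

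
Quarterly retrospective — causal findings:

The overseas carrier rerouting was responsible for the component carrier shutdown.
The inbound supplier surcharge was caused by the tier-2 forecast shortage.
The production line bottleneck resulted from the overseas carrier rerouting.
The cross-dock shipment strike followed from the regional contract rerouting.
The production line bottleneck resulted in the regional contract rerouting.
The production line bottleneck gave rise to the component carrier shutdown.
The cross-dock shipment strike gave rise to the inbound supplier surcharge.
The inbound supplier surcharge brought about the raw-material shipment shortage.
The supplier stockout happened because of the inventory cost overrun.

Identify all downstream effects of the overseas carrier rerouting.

Direct effects: the production line bottleneck, the component carrier shutdown.
2 steps out: the regional contract rerouting.
3 steps out: the cross-dock shipment strike.
4 steps out: the inbound supplier surcharge.
5 steps out: the raw-material shipment shortage.
Not reachable from it: the inventory cost overrun, the supplier stockout, the tier-2 forecast shortage.

the component carrier shutdown, the cross-dock shipment strike, the inbound supplier surcharge, the production line bottleneck, the raw-material shipment shortage, the regional contract rerouting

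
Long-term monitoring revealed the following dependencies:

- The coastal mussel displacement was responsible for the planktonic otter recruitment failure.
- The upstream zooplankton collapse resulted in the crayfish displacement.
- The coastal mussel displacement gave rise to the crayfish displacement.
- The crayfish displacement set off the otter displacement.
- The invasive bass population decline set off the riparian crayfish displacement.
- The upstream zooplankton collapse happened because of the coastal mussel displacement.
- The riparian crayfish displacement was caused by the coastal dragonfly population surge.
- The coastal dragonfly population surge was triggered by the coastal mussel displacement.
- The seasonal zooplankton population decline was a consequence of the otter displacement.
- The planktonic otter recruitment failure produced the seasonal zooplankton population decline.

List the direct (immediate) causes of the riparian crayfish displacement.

Upstream contributors include the coastal mussel displacement, but only the coastal dragonfly population surge, the invasive bass population decline feed directly into the riparian crayfish displacement.

the coastal dragonfly population surge, the invasive bass population decline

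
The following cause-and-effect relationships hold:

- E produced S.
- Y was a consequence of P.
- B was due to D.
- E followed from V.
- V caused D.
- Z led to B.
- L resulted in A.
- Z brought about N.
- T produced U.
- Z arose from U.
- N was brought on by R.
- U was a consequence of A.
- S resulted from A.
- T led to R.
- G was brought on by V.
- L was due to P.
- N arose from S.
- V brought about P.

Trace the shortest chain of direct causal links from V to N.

V → E
E → S
S → N
Length: 3 steps.

V → E → S → N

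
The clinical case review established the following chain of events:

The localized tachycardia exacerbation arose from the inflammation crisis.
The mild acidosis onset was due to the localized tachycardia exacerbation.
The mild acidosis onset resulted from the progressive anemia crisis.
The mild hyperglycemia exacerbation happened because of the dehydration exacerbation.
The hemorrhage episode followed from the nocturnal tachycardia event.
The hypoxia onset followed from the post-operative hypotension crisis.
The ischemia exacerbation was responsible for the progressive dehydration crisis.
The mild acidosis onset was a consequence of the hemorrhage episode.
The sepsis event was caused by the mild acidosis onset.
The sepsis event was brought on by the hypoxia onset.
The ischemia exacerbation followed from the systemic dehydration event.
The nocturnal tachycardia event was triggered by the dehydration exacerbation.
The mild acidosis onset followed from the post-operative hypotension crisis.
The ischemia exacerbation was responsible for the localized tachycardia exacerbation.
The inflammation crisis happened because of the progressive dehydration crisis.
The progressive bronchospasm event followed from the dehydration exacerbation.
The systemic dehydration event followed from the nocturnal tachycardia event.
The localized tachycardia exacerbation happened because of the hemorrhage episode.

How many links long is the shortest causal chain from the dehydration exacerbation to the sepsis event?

Shortest chain: the dehydration exacerbation → the nocturnal tachycardia event → the hemorrhage episode → the mild acidosis onset → the sepsis event.

4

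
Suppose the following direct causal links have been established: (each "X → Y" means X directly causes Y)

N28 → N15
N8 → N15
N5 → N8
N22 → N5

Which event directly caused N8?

Upstream contributors include N22, but only N5 feeds directly into N8.

N5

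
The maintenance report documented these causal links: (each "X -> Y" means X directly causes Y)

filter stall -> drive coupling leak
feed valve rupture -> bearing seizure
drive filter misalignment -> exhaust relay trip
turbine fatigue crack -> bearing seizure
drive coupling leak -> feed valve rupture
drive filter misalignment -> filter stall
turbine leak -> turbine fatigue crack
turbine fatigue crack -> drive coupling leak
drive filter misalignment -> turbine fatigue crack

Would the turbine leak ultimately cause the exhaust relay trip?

No

The turbine leak leads to the turbine fatigue crack, the drive coupling leak, the feed valve rupture, the bearing seizure; the exhaust relay trip is not among them.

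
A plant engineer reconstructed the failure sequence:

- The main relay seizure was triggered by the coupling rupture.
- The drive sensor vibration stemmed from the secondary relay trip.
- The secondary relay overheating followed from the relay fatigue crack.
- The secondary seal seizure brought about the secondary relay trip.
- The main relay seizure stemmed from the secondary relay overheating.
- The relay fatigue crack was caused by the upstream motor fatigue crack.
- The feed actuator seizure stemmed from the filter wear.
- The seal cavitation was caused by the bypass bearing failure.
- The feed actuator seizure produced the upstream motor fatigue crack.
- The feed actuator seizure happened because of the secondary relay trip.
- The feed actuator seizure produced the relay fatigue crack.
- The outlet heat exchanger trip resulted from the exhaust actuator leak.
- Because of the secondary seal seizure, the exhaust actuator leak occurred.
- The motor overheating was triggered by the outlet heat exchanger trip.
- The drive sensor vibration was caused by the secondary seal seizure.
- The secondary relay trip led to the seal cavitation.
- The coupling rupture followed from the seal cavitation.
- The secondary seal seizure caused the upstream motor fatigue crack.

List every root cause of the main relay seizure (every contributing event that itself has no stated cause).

the bypass bearing failure, the filter wear, the secondary seal seizure

Tracing upstream from the main relay seizure: the main relay seizure ← the coupling rupture ← the seal cavitation ← the secondary relay trip ← the secondary seal seizure.
A separate upstream branch: the main relay seizure ← the secondary relay overheating ← the relay fatigue crack ← the feed actuator seizure ← the filter wear.
A separate upstream branch: the main relay seizure ← the coupling rupture ← the seal cavitation ← the bypass bearing failure.
Each of those chain origins has no stated cause.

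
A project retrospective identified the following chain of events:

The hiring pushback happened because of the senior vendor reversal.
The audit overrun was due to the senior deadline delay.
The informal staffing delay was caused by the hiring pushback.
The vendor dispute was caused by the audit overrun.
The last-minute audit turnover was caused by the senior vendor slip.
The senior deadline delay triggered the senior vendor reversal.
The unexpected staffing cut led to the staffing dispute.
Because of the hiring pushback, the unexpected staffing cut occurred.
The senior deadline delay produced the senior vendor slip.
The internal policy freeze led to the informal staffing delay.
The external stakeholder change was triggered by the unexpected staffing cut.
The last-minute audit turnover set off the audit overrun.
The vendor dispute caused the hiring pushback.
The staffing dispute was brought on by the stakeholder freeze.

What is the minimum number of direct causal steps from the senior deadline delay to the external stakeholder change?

Shortest chain: the senior deadline delay → the senior vendor reversal → the hiring pushback → the unexpected staffing cut → the external stakeholder change.

4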